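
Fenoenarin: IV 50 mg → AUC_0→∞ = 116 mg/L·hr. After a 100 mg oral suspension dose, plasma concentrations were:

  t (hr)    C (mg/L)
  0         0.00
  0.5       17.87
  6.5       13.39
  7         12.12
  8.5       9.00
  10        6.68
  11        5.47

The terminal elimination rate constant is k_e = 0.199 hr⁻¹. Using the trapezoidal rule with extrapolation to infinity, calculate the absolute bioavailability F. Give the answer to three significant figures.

Trapezoidal AUC_0→11 (oral suspension):
  [0→0.5]: (0.00+17.87)/2 × 0.5 = 4.4675
  [0.5→6.5]: (17.87+13.39)/2 × 6 = 93.78
  [6.5→7]: (13.39+12.12)/2 × 0.5 = 6.3775
  [7→8.5]: (12.12+9.00)/2 × 1.5 = 15.84
  [8.5→10]: (9.00+6.68)/2 × 1.5 = 11.76
  [10→11]: (6.68+5.47)/2 × 1 = 6.075
  Sum = 138.3 mg/L·hr
Tail: C_last/k_e = 5.47/0.199 = 27.487
AUC_0→∞ (oral suspension) = 138.3 + 27.487 = 165.787 mg/L·hr
F = (AUC_ev/D_ev)/(AUC_iv/D_iv) = (165.787/100)/(116/50) = 1.65787/2.32 = 0.7146

F = 0.715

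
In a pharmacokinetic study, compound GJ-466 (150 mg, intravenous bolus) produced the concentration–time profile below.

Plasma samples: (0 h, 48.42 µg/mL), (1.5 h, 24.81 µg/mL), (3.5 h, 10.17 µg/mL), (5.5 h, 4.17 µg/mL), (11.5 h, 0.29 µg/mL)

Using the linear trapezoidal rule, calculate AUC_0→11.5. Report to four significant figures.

Trapezoidal AUC_0→11.5:
  [0→1.5]: (48.42+24.81)/2 × 1.5 = 54.9225
  [1.5→3.5]: (24.81+10.17)/2 × 2 = 34.98
  [3.5→5.5]: (10.17+4.17)/2 × 2 = 14.34
  [5.5→11.5]: (4.17+0.29)/2 × 6 = 13.38
  Sum = 117.6225 µg/mL·h

AUC = 117.6 µg/mL·h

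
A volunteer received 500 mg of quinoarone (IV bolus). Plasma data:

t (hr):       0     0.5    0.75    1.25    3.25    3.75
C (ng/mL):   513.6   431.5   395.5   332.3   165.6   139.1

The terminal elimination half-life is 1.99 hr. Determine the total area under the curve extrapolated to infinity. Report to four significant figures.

AUC = 1495 ng/mL·hr

Trapezoidal AUC_0→3.75:
  [0→0.5]: (513.6+431.5)/2 × 0.5 = 236.275
  [0.5→0.75]: (431.5+395.5)/2 × 0.25 = 103.375
  [0.75→1.25]: (395.5+332.3)/2 × 0.5 = 181.95
  [1.25→3.25]: (332.3+165.6)/2 × 2 = 497.9
  [3.25→3.75]: (165.6+139.1)/2 × 0.5 = 76.175
  Sum = 1095.675 ng/mL·hr
k_e = ln2 / t½ = 0.693147 / 1.99 = 0.3483 hr^-1
Extrapolated tail: C_last / k_e = 139.1 / 0.3483 = 399.368
AUC_0→∞ = 1095.675 + 399.368 = 1495.043 ng/mL·hr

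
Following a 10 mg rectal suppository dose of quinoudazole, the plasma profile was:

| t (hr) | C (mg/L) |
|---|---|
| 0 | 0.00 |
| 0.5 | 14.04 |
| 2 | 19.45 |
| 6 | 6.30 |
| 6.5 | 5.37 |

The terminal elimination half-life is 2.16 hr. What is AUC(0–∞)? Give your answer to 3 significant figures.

Trapezoidal AUC_0→6.5:
  [0→0.5]: (0.00+14.04)/2 × 0.5 = 3.51
  [0.5→2]: (14.04+19.45)/2 × 1.5 = 25.1175
  [2→6]: (19.45+6.30)/2 × 4 = 51.5
  [6→6.5]: (6.30+5.37)/2 × 0.5 = 2.9175
  Sum = 83.045 mg/L·hr
k_e = ln2 / t½ = 0.693147 / 2.16 = 0.3209 hr^-1
Extrapolated tail: C_last / k_e = 5.37 / 0.3209 = 16.734
AUC_0→∞ = 83.045 + 16.734 = 99.779 mg/L·hr

AUC = 99.8 mg/L·hr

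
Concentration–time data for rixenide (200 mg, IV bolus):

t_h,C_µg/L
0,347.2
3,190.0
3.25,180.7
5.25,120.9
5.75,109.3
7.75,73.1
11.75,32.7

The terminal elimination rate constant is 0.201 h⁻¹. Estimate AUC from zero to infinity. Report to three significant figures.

Trapezoidal AUC_0→11.75:
  [0→3]: (347.2+190.0)/2 × 3 = 805.8
  [3→3.25]: (190.0+180.7)/2 × 0.25 = 46.3375
  [3.25→5.25]: (180.7+120.9)/2 × 2 = 301.6
  [5.25→5.75]: (120.9+109.3)/2 × 0.5 = 57.55
  [5.75→7.75]: (109.3+73.1)/2 × 2 = 182.4
  [7.75→11.75]: (73.1+32.7)/2 × 4 = 211.6
  Sum = 1605.2875 µg/L·h
Extrapolated tail: C_last / k_e = 32.7 / 0.201 = 162.687
AUC_0→∞ = 1605.2875 + 162.687 = 1767.9745 µg/L·h

AUC = 1770 µg/L·h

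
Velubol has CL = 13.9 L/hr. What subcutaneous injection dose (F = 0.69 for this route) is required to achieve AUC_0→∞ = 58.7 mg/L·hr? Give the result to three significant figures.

Dose = CL × AUC_0→∞ / F
     = 13.9 × 58.7 / 0.69 = 1182.51 mg

Dose = 1180 mg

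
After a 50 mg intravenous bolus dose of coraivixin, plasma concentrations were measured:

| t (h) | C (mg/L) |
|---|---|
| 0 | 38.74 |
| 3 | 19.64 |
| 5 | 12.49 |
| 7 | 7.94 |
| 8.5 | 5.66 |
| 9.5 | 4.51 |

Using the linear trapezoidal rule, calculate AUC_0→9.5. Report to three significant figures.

Trapezoidal AUC_0→9.5:
  [0→3]: (38.74+19.64)/2 × 3 = 87.57
  [3→5]: (19.64+12.49)/2 × 2 = 32.13
  [5→7]: (12.49+7.94)/2 × 2 = 20.43
  [7→8.5]: (7.94+5.66)/2 × 1.5 = 10.2
  [8.5→9.5]: (5.66+4.51)/2 × 1 = 5.085
  Sum = 155.415 mg/L·h

AUC = 155 mg/L·h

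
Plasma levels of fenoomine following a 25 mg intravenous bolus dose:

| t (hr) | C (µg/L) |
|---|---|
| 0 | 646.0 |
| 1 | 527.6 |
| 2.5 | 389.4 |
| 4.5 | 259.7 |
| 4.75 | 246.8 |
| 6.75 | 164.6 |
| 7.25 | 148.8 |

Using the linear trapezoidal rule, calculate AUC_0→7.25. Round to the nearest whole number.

Trapezoidal AUC_0→7.25:
  [0→1]: (646.0+527.6)/2 × 1 = 586.8
  [1→2.5]: (527.6+389.4)/2 × 1.5 = 687.75
  [2.5→4.5]: (389.4+259.7)/2 × 2 = 649.1
  [4.5→4.75]: (259.7+246.8)/2 × 0.25 = 63.3125
  [4.75→6.75]: (246.8+164.6)/2 × 2 = 411.4
  [6.75→7.25]: (164.6+148.8)/2 × 0.5 = 78.35
  Sum = 2476.7125 µg/L·hr

AUC = 2477 µg/L·hr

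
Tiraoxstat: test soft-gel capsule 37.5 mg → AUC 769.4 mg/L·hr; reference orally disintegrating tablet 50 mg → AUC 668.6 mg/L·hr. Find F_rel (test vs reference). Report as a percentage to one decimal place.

F_rel = 153.4%

F_rel = (AUC_test/D_test) / (AUC_ref/D_ref)
      = (769.4/37.5) / (668.6/50)
      = 20.5173 / 13.372 = 1.5343 = 153.43%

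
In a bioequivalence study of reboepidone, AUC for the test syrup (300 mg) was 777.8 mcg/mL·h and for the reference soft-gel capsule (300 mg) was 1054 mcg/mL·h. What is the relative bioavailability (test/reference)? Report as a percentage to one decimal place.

F_rel = (AUC_test/D_test) / (AUC_ref/D_ref)
      = (777.8/300) / (1054/300)
      = 2.59267 / 3.51333 = 0.7380 = 73.80%

F_rel = 73.8%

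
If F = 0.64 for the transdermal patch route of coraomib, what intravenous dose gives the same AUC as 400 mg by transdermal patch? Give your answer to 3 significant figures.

D_iv = 256 mg

Systemic exposure from an extravascular dose = F × D_ev, so the equivalent IV dose is F × D_ev.
D_iv = F × D_ev = 0.64 × 400 = 256 mg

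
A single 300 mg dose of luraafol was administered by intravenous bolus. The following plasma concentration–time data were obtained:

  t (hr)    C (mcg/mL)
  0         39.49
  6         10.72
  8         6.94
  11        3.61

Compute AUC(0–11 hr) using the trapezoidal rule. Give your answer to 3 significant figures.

Trapezoidal AUC_0→11:
  [0→6]: (39.49+10.72)/2 × 6 = 150.63
  [6→8]: (10.72+6.94)/2 × 2 = 17.66
  [8→11]: (6.94+3.61)/2 × 3 = 15.825
  Sum = 184.115 mcg/mL·hr

AUC = 184 mcg/mL·hr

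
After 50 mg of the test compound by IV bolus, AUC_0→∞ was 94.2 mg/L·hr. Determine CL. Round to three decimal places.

CL = Dose_iv / AUC_0→∞
   = 50 / 94.2 = 0.530786 L/hr

CL = 0.531 L/hr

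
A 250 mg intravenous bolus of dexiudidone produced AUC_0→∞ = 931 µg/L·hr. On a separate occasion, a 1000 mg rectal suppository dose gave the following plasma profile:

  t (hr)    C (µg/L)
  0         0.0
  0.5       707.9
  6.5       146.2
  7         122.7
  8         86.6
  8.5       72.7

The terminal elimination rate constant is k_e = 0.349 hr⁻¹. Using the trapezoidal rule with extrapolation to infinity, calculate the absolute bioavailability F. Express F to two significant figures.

Trapezoidal AUC_0→8.5 (rectal suppository):
  [0→0.5]: (0.0+707.9)/2 × 0.5 = 176.975
  [0.5→6.5]: (707.9+146.2)/2 × 6 = 2562.3
  [6.5→7]: (146.2+122.7)/2 × 0.5 = 67.225
  [7→8]: (122.7+86.6)/2 × 1 = 104.65
  [8→8.5]: (86.6+72.7)/2 × 0.5 = 39.825
  Sum = 2950.975 µg/L·hr
Tail: C_last/k_e = 72.7/0.349 = 208.309
AUC_0→∞ (rectal suppository) = 2950.975 + 208.309 = 3159.284 µg/L·hr
F = (AUC_ev/D_ev)/(AUC_iv/D_iv) = (3159.284/1000)/(931/250) = 3.159284/3.724 = 0.8484

F = 0.85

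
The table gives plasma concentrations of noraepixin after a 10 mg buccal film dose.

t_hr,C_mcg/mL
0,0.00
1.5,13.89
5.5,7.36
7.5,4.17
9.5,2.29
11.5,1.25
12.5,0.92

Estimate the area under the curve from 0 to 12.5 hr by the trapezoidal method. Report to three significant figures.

AUC = 75.5 mcg/mL·hr

Trapezoidal AUC_0→12.5:
  [0→1.5]: (0.00+13.89)/2 × 1.5 = 10.4175
  [1.5→5.5]: (13.89+7.36)/2 × 4 = 42.5
  [5.5→7.5]: (7.36+4.17)/2 × 2 = 11.53
  [7.5→9.5]: (4.17+2.29)/2 × 2 = 6.46
  [9.5→11.5]: (2.29+1.25)/2 × 2 = 3.54
  [11.5→12.5]: (1.25+0.92)/2 × 1 = 1.085
  Sum = 75.5325 mcg/mL·hr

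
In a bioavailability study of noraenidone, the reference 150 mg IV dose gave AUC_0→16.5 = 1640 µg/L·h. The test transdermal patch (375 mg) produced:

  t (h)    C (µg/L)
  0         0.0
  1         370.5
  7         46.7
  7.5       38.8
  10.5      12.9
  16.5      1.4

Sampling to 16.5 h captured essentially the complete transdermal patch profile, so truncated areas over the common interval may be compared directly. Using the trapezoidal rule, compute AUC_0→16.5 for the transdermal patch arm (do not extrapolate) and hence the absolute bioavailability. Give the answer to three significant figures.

F = 0.385

Trapezoidal AUC_0→16.5 (transdermal patch):
  [0→1]: (0.0+370.5)/2 × 1 = 185.25
  [1→7]: (370.5+46.7)/2 × 6 = 1251.6
  [7→7.5]: (46.7+38.8)/2 × 0.5 = 21.375
  [7.5→10.5]: (38.8+12.9)/2 × 3 = 77.55
  [10.5→16.5]: (12.9+1.4)/2 × 6 = 42.9
  Sum = 1578.675 µg/L·h
F = (AUC_ev/D_ev)/(AUC_iv/D_iv) = (1578.675/375)/(1640/150) = 4.2098/10.9333 = 0.3850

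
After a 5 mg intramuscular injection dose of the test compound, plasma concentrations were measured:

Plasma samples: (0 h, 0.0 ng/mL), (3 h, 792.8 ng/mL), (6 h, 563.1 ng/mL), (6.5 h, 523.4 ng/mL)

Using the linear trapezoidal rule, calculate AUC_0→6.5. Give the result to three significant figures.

Trapezoidal AUC_0→6.5:
  [0→3]: (0.0+792.8)/2 × 3 = 1189.2
  [3→6]: (792.8+563.1)/2 × 3 = 2033.85
  [6→6.5]: (563.1+523.4)/2 × 0.5 = 271.625
  Sum = 3494.675 ng/mL·h

AUC = 3490 ng/mL·h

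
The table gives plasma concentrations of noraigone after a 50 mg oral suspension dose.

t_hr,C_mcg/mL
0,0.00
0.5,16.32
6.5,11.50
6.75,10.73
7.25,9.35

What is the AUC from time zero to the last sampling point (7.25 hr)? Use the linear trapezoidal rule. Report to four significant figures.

AUC = 95.34 mcg/mL·hr

Trapezoidal AUC_0→7.25:
  [0→0.5]: (0.00+16.32)/2 × 0.5 = 4.08
  [0.5→6.5]: (16.32+11.50)/2 × 6 = 83.46
  [6.5→6.75]: (11.50+10.73)/2 × 0.25 = 2.77875
  [6.75→7.25]: (10.73+9.35)/2 × 0.5 = 5.02
  Sum = 95.33875 mcg/mL·hr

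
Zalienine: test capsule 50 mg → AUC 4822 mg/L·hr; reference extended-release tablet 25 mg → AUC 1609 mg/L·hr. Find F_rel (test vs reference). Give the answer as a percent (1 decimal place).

F_rel = (AUC_test/D_test) / (AUC_ref/D_ref)
      = (4822/50) / (1609/25)
      = 96.44 / 64.36 = 1.4984 = 149.84%

F_rel = 149.8%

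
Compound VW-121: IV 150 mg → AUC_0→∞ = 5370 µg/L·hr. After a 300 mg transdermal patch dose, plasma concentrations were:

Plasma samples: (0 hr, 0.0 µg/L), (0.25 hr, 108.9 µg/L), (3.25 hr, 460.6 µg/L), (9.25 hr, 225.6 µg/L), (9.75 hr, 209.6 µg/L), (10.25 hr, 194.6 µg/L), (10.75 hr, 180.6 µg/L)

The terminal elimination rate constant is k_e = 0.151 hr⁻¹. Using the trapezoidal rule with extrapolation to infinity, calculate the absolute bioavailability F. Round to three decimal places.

F = 0.412

Trapezoidal AUC_0→10.75 (transdermal patch):
  [0→0.25]: (0.0+108.9)/2 × 0.25 = 13.6125
  [0.25→3.25]: (108.9+460.6)/2 × 3 = 854.25
  [3.25→9.25]: (460.6+225.6)/2 × 6 = 2058.6
  [9.25→9.75]: (225.6+209.6)/2 × 0.5 = 108.8
  [9.75→10.25]: (209.6+194.6)/2 × 0.5 = 101.05
  [10.25→10.75]: (194.6+180.6)/2 × 0.5 = 93.8
  Sum = 3230.1125 µg/L·hr
Tail: C_last/k_e = 180.6/0.151 = 1196.026
AUC_0→∞ (transdermal patch) = 3230.1125 + 1196.026 = 4426.1385 µg/L·hr
F = (AUC_ev/D_ev)/(AUC_iv/D_iv) = (4426.1385/300)/(5370/150) = 14.753795/35.8 = 0.4121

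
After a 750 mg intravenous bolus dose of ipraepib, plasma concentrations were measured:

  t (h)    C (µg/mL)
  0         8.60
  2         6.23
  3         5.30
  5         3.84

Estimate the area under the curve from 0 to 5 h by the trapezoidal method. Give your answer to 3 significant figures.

AUC = 29.7 µg/mL·h

Trapezoidal AUC_0→5:
  [0→2]: (8.60+6.23)/2 × 2 = 14.83
  [2→3]: (6.23+5.30)/2 × 1 = 5.765
  [3→5]: (5.30+3.84)/2 × 2 = 9.14
  Sum = 29.735 µg/mL·h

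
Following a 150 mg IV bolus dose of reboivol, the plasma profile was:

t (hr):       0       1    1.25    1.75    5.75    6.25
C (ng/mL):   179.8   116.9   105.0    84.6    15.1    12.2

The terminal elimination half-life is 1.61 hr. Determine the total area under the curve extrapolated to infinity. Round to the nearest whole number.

Trapezoidal AUC_0→6.25:
  [0→1]: (179.8+116.9)/2 × 1 = 148.35
  [1→1.25]: (116.9+105.0)/2 × 0.25 = 27.7375
  [1.25→1.75]: (105.0+84.6)/2 × 0.5 = 47.4
  [1.75→5.75]: (84.6+15.1)/2 × 4 = 199.4
  [5.75→6.25]: (15.1+12.2)/2 × 0.5 = 6.825
  Sum = 429.7125 ng/mL·hr
k_e = ln2 / t½ = 0.693147 / 1.61 = 0.4305 hr^-1
Extrapolated tail: C_last / k_e = 12.2 / 0.4305 = 28.339
AUC_0→∞ = 429.7125 + 28.339 = 458.0515 ng/mL·hr

AUC = 458 ng/mL·hr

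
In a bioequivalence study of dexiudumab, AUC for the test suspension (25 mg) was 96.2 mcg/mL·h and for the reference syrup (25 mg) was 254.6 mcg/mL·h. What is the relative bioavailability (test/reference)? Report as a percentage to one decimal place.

F_rel = (AUC_test/D_test) / (AUC_ref/D_ref)
      = (96.2/25) / (254.6/25)
      = 3.848 / 10.184 = 0.3778 = 37.78%

F_rel = 37.8%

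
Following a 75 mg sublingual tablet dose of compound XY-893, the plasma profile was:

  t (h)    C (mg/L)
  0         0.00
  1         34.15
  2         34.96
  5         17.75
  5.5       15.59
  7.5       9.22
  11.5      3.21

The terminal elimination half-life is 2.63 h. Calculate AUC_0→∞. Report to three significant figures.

Trapezoidal AUC_0→11.5:
  [0→1]: (0.00+34.15)/2 × 1 = 17.075
  [1→2]: (34.15+34.96)/2 × 1 = 34.555
  [2→5]: (34.96+17.75)/2 × 3 = 79.065
  [5→5.5]: (17.75+15.59)/2 × 0.5 = 8.335
  [5.5→7.5]: (15.59+9.22)/2 × 2 = 24.81
  [7.5→11.5]: (9.22+3.21)/2 × 4 = 24.86
  Sum = 188.7 mg/L·h
k_e = ln2 / t½ = 0.693147 / 2.63 = 0.2636 h^-1
Extrapolated tail: C_last / k_e = 3.21 / 0.2636 = 12.178
AUC_0→∞ = 188.7 + 12.178 = 200.878 mg/L·h

AUC = 201 mg/L·h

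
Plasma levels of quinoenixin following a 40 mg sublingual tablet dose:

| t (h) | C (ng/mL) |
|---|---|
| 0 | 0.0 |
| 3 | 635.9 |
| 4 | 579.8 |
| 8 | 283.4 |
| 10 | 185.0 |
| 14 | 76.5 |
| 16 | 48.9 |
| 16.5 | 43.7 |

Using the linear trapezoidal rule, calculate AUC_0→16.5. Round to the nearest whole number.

AUC = 4428 ng/mL·h

Trapezoidal AUC_0→16.5:
  [0→3]: (0.0+635.9)/2 × 3 = 953.85
  [3→4]: (635.9+579.8)/2 × 1 = 607.85
  [4→8]: (579.8+283.4)/2 × 4 = 1726.4
  [8→10]: (283.4+185.0)/2 × 2 = 468.4
  [10→14]: (185.0+76.5)/2 × 4 = 523.0
  [14→16]: (76.5+48.9)/2 × 2 = 125.4
  [16→16.5]: (48.9+43.7)/2 × 0.5 = 23.15
  Sum = 4428.05 ng/mL·h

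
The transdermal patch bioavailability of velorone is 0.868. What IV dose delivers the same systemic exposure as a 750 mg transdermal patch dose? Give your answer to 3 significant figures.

D_iv = 651 mg

Systemic exposure from an extravascular dose = F × D_ev, so the equivalent IV dose is F × D_ev.
D_iv = F × D_ev = 0.868 × 750 = 651 mg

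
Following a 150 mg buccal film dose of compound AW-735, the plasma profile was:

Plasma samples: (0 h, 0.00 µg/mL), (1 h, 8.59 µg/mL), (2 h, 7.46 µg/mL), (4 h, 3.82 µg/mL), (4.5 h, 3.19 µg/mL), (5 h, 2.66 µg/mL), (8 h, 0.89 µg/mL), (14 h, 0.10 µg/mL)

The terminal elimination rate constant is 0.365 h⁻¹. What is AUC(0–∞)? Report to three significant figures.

AUC = 35.4 µg/mL·h

Trapezoidal AUC_0→14:
  [0→1]: (0.00+8.59)/2 × 1 = 4.295
  [1→2]: (8.59+7.46)/2 × 1 = 8.025
  [2→4]: (7.46+3.82)/2 × 2 = 11.28
  [4→4.5]: (3.82+3.19)/2 × 0.5 = 1.7525
  [4.5→5]: (3.19+2.66)/2 × 0.5 = 1.4625
  [5→8]: (2.66+0.89)/2 × 3 = 5.325
  [8→14]: (0.89+0.10)/2 × 6 = 2.97
  Sum = 35.11 µg/mL·h
Extrapolated tail: C_last / k_e = 0.10 / 0.365 = 0.274
AUC_0→∞ = 35.11 + 0.274 = 35.384 µg/mL·h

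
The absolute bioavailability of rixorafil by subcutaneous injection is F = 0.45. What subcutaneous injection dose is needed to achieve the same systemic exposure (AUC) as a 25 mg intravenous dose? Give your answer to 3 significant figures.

For equal systemic exposure: F × D_ev = D_iv
D_ev = D_iv / F = 25 / 0.45 = 55.5556 mg

D_subcutaneous = 55.6 mg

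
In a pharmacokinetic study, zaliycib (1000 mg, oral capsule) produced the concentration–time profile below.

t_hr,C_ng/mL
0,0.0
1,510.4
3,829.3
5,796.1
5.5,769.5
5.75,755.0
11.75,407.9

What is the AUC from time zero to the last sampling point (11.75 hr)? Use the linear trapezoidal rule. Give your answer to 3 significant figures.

AUC = 7290 ng/mL·hr

Trapezoidal AUC_0→11.75:
  [0→1]: (0.0+510.4)/2 × 1 = 255.2
  [1→3]: (510.4+829.3)/2 × 2 = 1339.7
  [3→5]: (829.3+796.1)/2 × 2 = 1625.4
  [5→5.5]: (796.1+769.5)/2 × 0.5 = 391.4
  [5.5→5.75]: (769.5+755.0)/2 × 0.25 = 190.5625
  [5.75→11.75]: (755.0+407.9)/2 × 6 = 3488.7
  Sum = 7290.9625 ng/mL·hr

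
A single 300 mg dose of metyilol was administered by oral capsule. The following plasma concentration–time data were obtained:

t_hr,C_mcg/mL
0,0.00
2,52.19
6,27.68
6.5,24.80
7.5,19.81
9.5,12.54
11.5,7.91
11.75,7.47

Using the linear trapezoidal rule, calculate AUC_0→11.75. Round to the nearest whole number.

AUC = 302 mcg/mL·hr

Trapezoidal AUC_0→11.75:
  [0→2]: (0.00+52.19)/2 × 2 = 52.19
  [2→6]: (52.19+27.68)/2 × 4 = 159.74
  [6→6.5]: (27.68+24.80)/2 × 0.5 = 13.12
  [6.5→7.5]: (24.80+19.81)/2 × 1 = 22.305
  [7.5→9.5]: (19.81+12.54)/2 × 2 = 32.35
  [9.5→11.5]: (12.54+7.91)/2 × 2 = 20.45
  [11.5→11.75]: (7.91+7.47)/2 × 0.25 = 1.9225
  Sum = 302.0775 mcg/mL·hr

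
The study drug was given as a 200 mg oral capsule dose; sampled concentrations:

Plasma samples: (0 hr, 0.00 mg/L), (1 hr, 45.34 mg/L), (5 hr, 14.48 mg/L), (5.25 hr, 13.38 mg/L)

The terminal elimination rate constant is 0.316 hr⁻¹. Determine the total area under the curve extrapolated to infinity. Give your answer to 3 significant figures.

Trapezoidal AUC_0→5.25:
  [0→1]: (0.00+45.34)/2 × 1 = 22.67
  [1→5]: (45.34+14.48)/2 × 4 = 119.64
  [5→5.25]: (14.48+13.38)/2 × 0.25 = 3.4825
  Sum = 145.7925 mg/L·hr
Extrapolated tail: C_last / k_e = 13.38 / 0.316 = 42.342
AUC_0→∞ = 145.7925 + 42.342 = 188.1345 mg/L·hr

AUC = 188 mg/L·hr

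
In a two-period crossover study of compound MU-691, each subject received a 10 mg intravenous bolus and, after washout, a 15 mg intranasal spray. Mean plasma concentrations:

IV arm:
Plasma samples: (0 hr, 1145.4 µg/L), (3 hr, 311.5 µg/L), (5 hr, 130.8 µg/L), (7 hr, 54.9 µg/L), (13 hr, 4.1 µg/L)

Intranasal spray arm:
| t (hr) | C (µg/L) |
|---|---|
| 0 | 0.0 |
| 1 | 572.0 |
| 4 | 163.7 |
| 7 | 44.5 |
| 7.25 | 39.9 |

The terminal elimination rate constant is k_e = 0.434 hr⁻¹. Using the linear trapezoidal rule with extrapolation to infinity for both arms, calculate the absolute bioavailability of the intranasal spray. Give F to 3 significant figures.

Trapezoidal AUC_0→13 (IV):
  [0→3]: (1145.4+311.5)/2 × 3 = 2185.35
  [3→5]: (311.5+130.8)/2 × 2 = 442.3
  [5→7]: (130.8+54.9)/2 × 2 = 185.7
  [7→13]: (54.9+4.1)/2 × 6 = 177.0
  Sum = 2990.35 µg/L·hr
IV tail: 4.1/0.434 = 9.447; AUC_iv,0→∞ = 2990.35 + 9.447 = 2999.797 µg/L·hr
Trapezoidal AUC_0→7.25 (intranasal spray):
  [0→1]: (0.0+572.0)/2 × 1 = 286.0
  [1→4]: (572.0+163.7)/2 × 3 = 1103.55
  [4→7]: (163.7+44.5)/2 × 3 = 312.3
  [7→7.25]: (44.5+39.9)/2 × 0.25 = 10.55
  Sum = 1712.4 µg/L·hr
intranasal spray tail: 39.9/0.434 = 91.935; AUC_ev,0→∞ = 1712.4 + 91.935 = 1804.335 µg/L·hr
F = (AUC_ev/D_ev)/(AUC_iv/D_iv) = (1804.335/15)/(2999.797/10) = 120.289/299.9797 = 0.4010

F = 0.401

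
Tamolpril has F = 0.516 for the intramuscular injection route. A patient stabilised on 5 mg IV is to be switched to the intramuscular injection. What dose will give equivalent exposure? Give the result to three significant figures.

For equal systemic exposure: F × D_ev = D_iv
D_ev = D_iv / F = 5 / 0.516 = 9.68992 mg

D_intramuscular = 9.69 mg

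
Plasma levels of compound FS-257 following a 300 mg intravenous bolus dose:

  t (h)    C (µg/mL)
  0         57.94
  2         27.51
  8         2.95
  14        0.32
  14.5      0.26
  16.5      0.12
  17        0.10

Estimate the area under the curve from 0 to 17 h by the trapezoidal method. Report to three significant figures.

Trapezoidal AUC_0→17:
  [0→2]: (57.94+27.51)/2 × 2 = 85.45
  [2→8]: (27.51+2.95)/2 × 6 = 91.38
  [8→14]: (2.95+0.32)/2 × 6 = 9.81
  [14→14.5]: (0.32+0.26)/2 × 0.5 = 0.145
  [14.5→16.5]: (0.26+0.12)/2 × 2 = 0.38
  [16.5→17]: (0.12+0.10)/2 × 0.5 = 0.055
  Sum = 187.22 µg/mL·h

AUC = 187 µg/mL·h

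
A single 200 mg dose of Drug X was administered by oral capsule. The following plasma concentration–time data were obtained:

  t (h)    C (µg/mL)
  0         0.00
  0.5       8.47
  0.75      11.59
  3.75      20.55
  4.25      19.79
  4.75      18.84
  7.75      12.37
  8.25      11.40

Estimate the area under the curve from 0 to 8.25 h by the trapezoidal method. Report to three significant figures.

Trapezoidal AUC_0→8.25:
  [0→0.5]: (0.00+8.47)/2 × 0.5 = 2.1175
  [0.5→0.75]: (8.47+11.59)/2 × 0.25 = 2.5075
  [0.75→3.75]: (11.59+20.55)/2 × 3 = 48.21
  [3.75→4.25]: (20.55+19.79)/2 × 0.5 = 10.085
  [4.25→4.75]: (19.79+18.84)/2 × 0.5 = 9.6575
  [4.75→7.75]: (18.84+12.37)/2 × 3 = 46.815
  [7.75→8.25]: (12.37+11.40)/2 × 0.5 = 5.9425
  Sum = 125.335 µg/mL·h

AUC = 125 µg/mL·h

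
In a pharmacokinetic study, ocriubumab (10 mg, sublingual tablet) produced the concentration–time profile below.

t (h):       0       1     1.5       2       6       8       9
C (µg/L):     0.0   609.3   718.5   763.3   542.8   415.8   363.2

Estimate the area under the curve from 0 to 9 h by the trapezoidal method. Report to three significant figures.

AUC = 4970 µg/L·h

Trapezoidal AUC_0→9:
  [0→1]: (0.0+609.3)/2 × 1 = 304.65
  [1→1.5]: (609.3+718.5)/2 × 0.5 = 331.95
  [1.5→2]: (718.5+763.3)/2 × 0.5 = 370.45
  [2→6]: (763.3+542.8)/2 × 4 = 2612.2
  [6→8]: (542.8+415.8)/2 × 2 = 958.6
  [8→9]: (415.8+363.2)/2 × 1 = 389.5
  Sum = 4967.35 µg/L·h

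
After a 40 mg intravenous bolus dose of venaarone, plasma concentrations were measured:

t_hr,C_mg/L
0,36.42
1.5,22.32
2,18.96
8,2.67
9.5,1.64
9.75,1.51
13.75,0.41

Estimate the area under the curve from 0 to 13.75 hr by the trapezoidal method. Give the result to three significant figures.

Trapezoidal AUC_0→13.75:
  [0→1.5]: (36.42+22.32)/2 × 1.5 = 44.055
  [1.5→2]: (22.32+18.96)/2 × 0.5 = 10.32
  [2→8]: (18.96+2.67)/2 × 6 = 64.89
  [8→9.5]: (2.67+1.64)/2 × 1.5 = 3.2325
  [9.5→9.75]: (1.64+1.51)/2 × 0.25 = 0.39375
  [9.75→13.75]: (1.51+0.41)/2 × 4 = 3.84
  Sum = 126.73125 mg/L·hr

AUC = 127 mg/L·hr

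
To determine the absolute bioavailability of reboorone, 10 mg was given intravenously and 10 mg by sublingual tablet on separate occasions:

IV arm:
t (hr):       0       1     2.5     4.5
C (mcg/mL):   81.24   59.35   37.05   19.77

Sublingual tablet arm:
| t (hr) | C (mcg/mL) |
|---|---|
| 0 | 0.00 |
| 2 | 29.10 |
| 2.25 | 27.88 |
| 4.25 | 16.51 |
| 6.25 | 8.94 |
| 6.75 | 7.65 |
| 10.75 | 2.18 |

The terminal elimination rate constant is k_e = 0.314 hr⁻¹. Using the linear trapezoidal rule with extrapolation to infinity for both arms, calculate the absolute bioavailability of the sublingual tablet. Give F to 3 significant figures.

F = 0.521

Trapezoidal AUC_0→4.5 (IV):
  [0→1]: (81.24+59.35)/2 × 1 = 70.295
  [1→2.5]: (59.35+37.05)/2 × 1.5 = 72.3
  [2.5→4.5]: (37.05+19.77)/2 × 2 = 56.82
  Sum = 199.415 mcg/mL·hr
IV tail: 19.77/0.314 = 62.962; AUC_iv,0→∞ = 199.415 + 62.962 = 262.377 mcg/mL·hr
Trapezoidal AUC_0→10.75 (sublingual tablet):
  [0→2]: (0.00+29.10)/2 × 2 = 29.1
  [2→2.25]: (29.10+27.88)/2 × 0.25 = 7.1225
  [2.25→4.25]: (27.88+16.51)/2 × 2 = 44.39
  [4.25→6.25]: (16.51+8.94)/2 × 2 = 25.45
  [6.25→6.75]: (8.94+7.65)/2 × 0.5 = 4.1475
  [6.75→10.75]: (7.65+2.18)/2 × 4 = 19.66
  Sum = 129.87 mcg/mL·hr
sublingual tablet tail: 2.18/0.314 = 6.943; AUC_ev,0→∞ = 129.87 + 6.943 = 136.813 mcg/mL·hr
F = (AUC_ev/D_ev)/(AUC_iv/D_iv) = (136.813/10)/(262.377/10) = 13.6813/26.2377 = 0.5214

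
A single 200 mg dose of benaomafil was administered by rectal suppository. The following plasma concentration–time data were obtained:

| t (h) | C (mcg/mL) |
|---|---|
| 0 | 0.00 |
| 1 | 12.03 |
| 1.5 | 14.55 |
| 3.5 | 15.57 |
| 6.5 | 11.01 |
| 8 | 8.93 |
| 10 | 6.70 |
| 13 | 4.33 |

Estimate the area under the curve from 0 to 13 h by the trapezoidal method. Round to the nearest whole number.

AUC = 130 mcg/mL·h

Trapezoidal AUC_0→13:
  [0→1]: (0.00+12.03)/2 × 1 = 6.015
  [1→1.5]: (12.03+14.55)/2 × 0.5 = 6.645
  [1.5→3.5]: (14.55+15.57)/2 × 2 = 30.12
  [3.5→6.5]: (15.57+11.01)/2 × 3 = 39.87
  [6.5→8]: (11.01+8.93)/2 × 1.5 = 14.955
  [8→10]: (8.93+6.70)/2 × 2 = 15.63
  [10→13]: (6.70+4.33)/2 × 3 = 16.545
  Sum = 129.78 mcg/mL·h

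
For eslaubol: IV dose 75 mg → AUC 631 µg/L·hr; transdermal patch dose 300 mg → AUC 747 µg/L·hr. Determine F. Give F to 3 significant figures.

F = (AUC_ev / D_ev) / (AUC_iv / D_iv)
  = (747/300) / (631/75)
  = 2.49 / 8.41333 = 0.2960

F = 0.296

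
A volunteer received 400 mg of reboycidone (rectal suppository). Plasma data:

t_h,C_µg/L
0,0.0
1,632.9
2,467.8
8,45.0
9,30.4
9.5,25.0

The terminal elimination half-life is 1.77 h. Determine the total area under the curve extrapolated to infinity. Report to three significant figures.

AUC = 2520 µg/L·h

Trapezoidal AUC_0→9.5:
  [0→1]: (0.0+632.9)/2 × 1 = 316.45
  [1→2]: (632.9+467.8)/2 × 1 = 550.35
  [2→8]: (467.8+45.0)/2 × 6 = 1538.4
  [8→9]: (45.0+30.4)/2 × 1 = 37.7
  [9→9.5]: (30.4+25.0)/2 × 0.5 = 13.85
  Sum = 2456.75 µg/L·h
k_e = ln2 / t½ = 0.693147 / 1.77 = 0.3916 h^-1
Extrapolated tail: C_last / k_e = 25.0 / 0.3916 = 63.841
AUC_0→∞ = 2456.75 + 63.841 = 2520.591 µg/L·h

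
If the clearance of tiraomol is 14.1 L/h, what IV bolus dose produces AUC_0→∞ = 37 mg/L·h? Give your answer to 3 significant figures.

Dose = 522 mg

Dose_iv = CL × AUC_0→∞
     = 14.1 × 37 = 521.7 mg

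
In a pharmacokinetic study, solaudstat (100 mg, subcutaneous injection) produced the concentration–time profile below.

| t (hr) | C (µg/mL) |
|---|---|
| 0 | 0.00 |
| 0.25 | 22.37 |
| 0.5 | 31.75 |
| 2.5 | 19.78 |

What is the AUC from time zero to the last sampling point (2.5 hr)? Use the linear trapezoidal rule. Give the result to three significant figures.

AUC = 61.1 µg/mL·hr

Trapezoidal AUC_0→2.5:
  [0→0.25]: (0.00+22.37)/2 × 0.25 = 2.79625
  [0.25→0.5]: (22.37+31.75)/2 × 0.25 = 6.765
  [0.5→2.5]: (31.75+19.78)/2 × 2 = 51.53
  Sum = 61.09125 µg/mL·hr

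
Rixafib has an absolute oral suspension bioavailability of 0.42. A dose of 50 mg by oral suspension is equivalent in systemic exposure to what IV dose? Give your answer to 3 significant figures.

Systemic exposure from an extravascular dose = F × D_ev, so the equivalent IV dose is F × D_ev.
D_iv = F × D_ev = 0.42 × 50 = 21 mg

D_iv = 21.0 mg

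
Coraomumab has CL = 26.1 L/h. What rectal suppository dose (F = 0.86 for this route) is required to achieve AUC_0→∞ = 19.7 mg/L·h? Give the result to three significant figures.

Dose = 598 mg

Dose = CL × AUC_0→∞ / F
     = 26.1 × 19.7 / 0.86 = 597.872 mg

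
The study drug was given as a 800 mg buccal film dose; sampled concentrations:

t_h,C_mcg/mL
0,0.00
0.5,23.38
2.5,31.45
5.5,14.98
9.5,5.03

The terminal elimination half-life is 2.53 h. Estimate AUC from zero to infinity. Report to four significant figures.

AUC = 188.7 mcg/mL·h

Trapezoidal AUC_0→9.5:
  [0→0.5]: (0.00+23.38)/2 × 0.5 = 5.845
  [0.5→2.5]: (23.38+31.45)/2 × 2 = 54.83
  [2.5→5.5]: (31.45+14.98)/2 × 3 = 69.645
  [5.5→9.5]: (14.98+5.03)/2 × 4 = 40.02
  Sum = 170.34 mcg/mL·h
k_e = ln2 / t½ = 0.693147 / 2.53 = 0.2740 h^-1
Extrapolated tail: C_last / k_e = 5.03 / 0.274 = 18.358
AUC_0→∞ = 170.34 + 18.358 = 188.698 mcg/mL·h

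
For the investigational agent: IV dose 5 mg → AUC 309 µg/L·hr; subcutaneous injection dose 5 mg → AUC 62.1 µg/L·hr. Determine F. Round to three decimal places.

F = (AUC_ev / D_ev) / (AUC_iv / D_iv)
  = (62.1/5) / (309/5)
  = 12.42 / 61.8 = 0.2010

F = 0.201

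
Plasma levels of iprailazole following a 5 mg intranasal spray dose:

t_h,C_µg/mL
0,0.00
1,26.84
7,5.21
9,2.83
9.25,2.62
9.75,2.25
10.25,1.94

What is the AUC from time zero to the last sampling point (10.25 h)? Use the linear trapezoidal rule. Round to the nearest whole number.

Trapezoidal AUC_0→10.25:
  [0→1]: (0.00+26.84)/2 × 1 = 13.42
  [1→7]: (26.84+5.21)/2 × 6 = 96.15
  [7→9]: (5.21+2.83)/2 × 2 = 8.04
  [9→9.25]: (2.83+2.62)/2 × 0.25 = 0.68125
  [9.25→9.75]: (2.62+2.25)/2 × 0.5 = 1.2175
  [9.75→10.25]: (2.25+1.94)/2 × 0.5 = 1.0475
  Sum = 120.55625 µg/mL·h

AUC = 121 µg/mL·h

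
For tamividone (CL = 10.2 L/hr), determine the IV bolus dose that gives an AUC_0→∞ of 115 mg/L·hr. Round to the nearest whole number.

Dose = 1173 mg

Dose_iv = CL × AUC_0→∞
     = 10.2 × 115 = 1173 mg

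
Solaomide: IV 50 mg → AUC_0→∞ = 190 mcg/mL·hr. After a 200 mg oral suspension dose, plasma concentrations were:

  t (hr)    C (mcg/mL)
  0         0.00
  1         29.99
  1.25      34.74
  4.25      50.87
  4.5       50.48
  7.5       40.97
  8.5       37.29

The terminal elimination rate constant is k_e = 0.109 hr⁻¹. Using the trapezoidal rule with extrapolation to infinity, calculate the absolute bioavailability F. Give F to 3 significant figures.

F = 0.898

Trapezoidal AUC_0→8.5 (oral suspension):
  [0→1]: (0.00+29.99)/2 × 1 = 14.995
  [1→1.25]: (29.99+34.74)/2 × 0.25 = 8.09125
  [1.25→4.25]: (34.74+50.87)/2 × 3 = 128.415
  [4.25→4.5]: (50.87+50.48)/2 × 0.25 = 12.66875
  [4.5→7.5]: (50.48+40.97)/2 × 3 = 137.175
  [7.5→8.5]: (40.97+37.29)/2 × 1 = 39.13
  Sum = 340.475 mcg/mL·hr
Tail: C_last/k_e = 37.29/0.109 = 342.110
AUC_0→∞ (oral suspension) = 340.475 + 342.110 = 682.585 mcg/mL·hr
F = (AUC_ev/D_ev)/(AUC_iv/D_iv) = (682.585/200)/(190/50) = 3.412925/3.8 = 0.8981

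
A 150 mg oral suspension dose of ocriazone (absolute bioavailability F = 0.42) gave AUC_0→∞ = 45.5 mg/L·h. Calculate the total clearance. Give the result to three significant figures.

CL = F × Dose / AUC_0→∞
   = 0.42 × 150 / 45.5 = 1.38462 L/h

CL = 1.38 L/h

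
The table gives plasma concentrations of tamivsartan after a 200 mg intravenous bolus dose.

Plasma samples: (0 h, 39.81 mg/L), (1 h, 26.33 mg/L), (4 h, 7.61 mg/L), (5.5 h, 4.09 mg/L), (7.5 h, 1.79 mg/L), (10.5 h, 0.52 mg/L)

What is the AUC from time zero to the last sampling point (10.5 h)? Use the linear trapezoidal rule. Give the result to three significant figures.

Trapezoidal AUC_0→10.5:
  [0→1]: (39.81+26.33)/2 × 1 = 33.07
  [1→4]: (26.33+7.61)/2 × 3 = 50.91
  [4→5.5]: (7.61+4.09)/2 × 1.5 = 8.775
  [5.5→7.5]: (4.09+1.79)/2 × 2 = 5.88
  [7.5→10.5]: (1.79+0.52)/2 × 3 = 3.465
  Sum = 102.1 mg/L·h

AUC = 102 mg/L·h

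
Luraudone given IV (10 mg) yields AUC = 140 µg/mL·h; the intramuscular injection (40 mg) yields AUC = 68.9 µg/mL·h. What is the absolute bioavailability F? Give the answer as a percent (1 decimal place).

F = (AUC_ev / D_ev) / (AUC_iv / D_iv)
  = (68.9/40) / (140/10)
  = 1.7225 / 14 = 0.1230
  = 12.30%

F = 12.3%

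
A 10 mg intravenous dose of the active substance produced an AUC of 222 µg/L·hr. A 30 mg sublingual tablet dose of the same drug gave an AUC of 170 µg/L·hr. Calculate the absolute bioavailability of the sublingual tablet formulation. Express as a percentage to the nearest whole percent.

F = (AUC_ev / D_ev) / (AUC_iv / D_iv)
  = (170/30) / (222/10)
  = 5.66667 / 22.2 = 0.2553
  = 25.53%

F = 26%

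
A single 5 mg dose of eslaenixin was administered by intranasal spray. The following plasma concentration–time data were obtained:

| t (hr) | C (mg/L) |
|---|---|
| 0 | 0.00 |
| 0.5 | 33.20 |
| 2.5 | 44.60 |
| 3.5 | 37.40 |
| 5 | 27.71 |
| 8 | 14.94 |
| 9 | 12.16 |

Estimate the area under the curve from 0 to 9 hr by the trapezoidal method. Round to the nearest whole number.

Trapezoidal AUC_0→9:
  [0→0.5]: (0.00+33.20)/2 × 0.5 = 8.3
  [0.5→2.5]: (33.20+44.60)/2 × 2 = 77.8
  [2.5→3.5]: (44.60+37.40)/2 × 1 = 41.0
  [3.5→5]: (37.40+27.71)/2 × 1.5 = 48.8325
  [5→8]: (27.71+14.94)/2 × 3 = 63.975
  [8→9]: (14.94+12.16)/2 × 1 = 13.55
  Sum = 253.4575 mg/L·hr

AUC = 253 mg/L·hr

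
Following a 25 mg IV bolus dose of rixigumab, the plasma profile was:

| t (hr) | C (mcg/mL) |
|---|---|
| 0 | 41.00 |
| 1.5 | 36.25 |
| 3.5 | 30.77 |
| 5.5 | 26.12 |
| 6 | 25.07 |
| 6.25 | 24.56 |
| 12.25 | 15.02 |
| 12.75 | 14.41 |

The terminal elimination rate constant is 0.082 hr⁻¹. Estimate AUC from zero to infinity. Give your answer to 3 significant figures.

AUC = 503 mcg/mL·hr

Trapezoidal AUC_0→12.75:
  [0→1.5]: (41.00+36.25)/2 × 1.5 = 57.9375
  [1.5→3.5]: (36.25+30.77)/2 × 2 = 67.02
  [3.5→5.5]: (30.77+26.12)/2 × 2 = 56.89
  [5.5→6]: (26.12+25.07)/2 × 0.5 = 12.7975
  [6→6.25]: (25.07+24.56)/2 × 0.25 = 6.20375
  [6.25→12.25]: (24.56+15.02)/2 × 6 = 118.74
  [12.25→12.75]: (15.02+14.41)/2 × 0.5 = 7.3575
  Sum = 326.94625 mcg/mL·hr
Extrapolated tail: C_last / k_e = 14.41 / 0.082 = 175.732
AUC_0→∞ = 326.94625 + 175.732 = 502.67825 mcg/mL·hr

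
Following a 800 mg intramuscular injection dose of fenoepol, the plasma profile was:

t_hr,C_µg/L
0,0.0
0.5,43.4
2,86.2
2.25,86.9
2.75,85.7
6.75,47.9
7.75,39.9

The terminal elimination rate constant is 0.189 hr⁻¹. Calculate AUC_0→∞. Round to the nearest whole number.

AUC = 695 µg/L·hr

Trapezoidal AUC_0→7.75:
  [0→0.5]: (0.0+43.4)/2 × 0.5 = 10.85
  [0.5→2]: (43.4+86.2)/2 × 1.5 = 97.2
  [2→2.25]: (86.2+86.9)/2 × 0.25 = 21.6375
  [2.25→2.75]: (86.9+85.7)/2 × 0.5 = 43.15
  [2.75→6.75]: (85.7+47.9)/2 × 4 = 267.2
  [6.75→7.75]: (47.9+39.9)/2 × 1 = 43.9
  Sum = 483.9375 µg/L·hr
Extrapolated tail: C_last / k_e = 39.9 / 0.189 = 211.111
AUC_0→∞ = 483.9375 + 211.111 = 695.0485 µg/L·hr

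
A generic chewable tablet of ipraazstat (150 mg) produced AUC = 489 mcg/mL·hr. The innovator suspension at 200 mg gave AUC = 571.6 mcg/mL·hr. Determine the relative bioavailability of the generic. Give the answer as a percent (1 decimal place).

F_rel = (AUC_test/D_test) / (AUC_ref/D_ref)
      = (489/150) / (571.6/200)
      = 3.26 / 2.858 = 1.1407 = 114.07%

F_rel = 114.1%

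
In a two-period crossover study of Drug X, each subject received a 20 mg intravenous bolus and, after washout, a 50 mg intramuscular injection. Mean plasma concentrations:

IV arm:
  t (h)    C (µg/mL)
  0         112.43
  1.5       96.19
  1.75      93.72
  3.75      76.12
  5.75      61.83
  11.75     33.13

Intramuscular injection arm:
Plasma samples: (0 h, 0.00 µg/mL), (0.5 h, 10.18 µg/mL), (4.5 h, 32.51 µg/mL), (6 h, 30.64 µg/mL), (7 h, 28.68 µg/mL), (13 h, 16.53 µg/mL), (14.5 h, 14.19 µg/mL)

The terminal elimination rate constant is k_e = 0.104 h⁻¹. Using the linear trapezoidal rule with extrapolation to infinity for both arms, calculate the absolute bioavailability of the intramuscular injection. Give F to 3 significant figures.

F = 0.169

Trapezoidal AUC_0→11.75 (IV):
  [0→1.5]: (112.43+96.19)/2 × 1.5 = 156.465
  [1.5→1.75]: (96.19+93.72)/2 × 0.25 = 23.73875
  [1.75→3.75]: (93.72+76.12)/2 × 2 = 169.84
  [3.75→5.75]: (76.12+61.83)/2 × 2 = 137.95
  [5.75→11.75]: (61.83+33.13)/2 × 6 = 284.88
  Sum = 772.87375 µg/mL·h
IV tail: 33.13/0.104 = 318.558; AUC_iv,0→∞ = 772.87375 + 318.558 = 1091.43175 µg/mL·h
Trapezoidal AUC_0→14.5 (intramuscular injection):
  [0→0.5]: (0.00+10.18)/2 × 0.5 = 2.545
  [0.5→4.5]: (10.18+32.51)/2 × 4 = 85.38
  [4.5→6]: (32.51+30.64)/2 × 1.5 = 47.3625
  [6→7]: (30.64+28.68)/2 × 1 = 29.66
  [7→13]: (28.68+16.53)/2 × 6 = 135.63
  [13→14.5]: (16.53+14.19)/2 × 1.5 = 23.04
  Sum = 323.6175 µg/mL·h
intramuscular injection tail: 14.19/0.104 = 136.442; AUC_ev,0→∞ = 323.6175 + 136.442 = 460.0595 µg/mL·h
F = (AUC_ev/D_ev)/(AUC_iv/D_iv) = (460.0595/50)/(1091.43175/20) = 9.20119/54.5716 = 0.1686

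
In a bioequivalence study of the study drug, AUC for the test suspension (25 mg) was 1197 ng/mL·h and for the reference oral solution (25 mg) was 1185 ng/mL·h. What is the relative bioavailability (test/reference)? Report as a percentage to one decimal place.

F_rel = (AUC_test/D_test) / (AUC_ref/D_ref)
      = (1197/25) / (1185/25)
      = 47.88 / 47.4 = 1.0101 = 101.01%

F_rel = 101.0%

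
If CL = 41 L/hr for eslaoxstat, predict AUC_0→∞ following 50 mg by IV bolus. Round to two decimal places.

AUC_0→∞ = Dose_iv / CL
        = 50 / 41 = 1.21951 mg/L·hr

AUC = 1.22 mg/L·hr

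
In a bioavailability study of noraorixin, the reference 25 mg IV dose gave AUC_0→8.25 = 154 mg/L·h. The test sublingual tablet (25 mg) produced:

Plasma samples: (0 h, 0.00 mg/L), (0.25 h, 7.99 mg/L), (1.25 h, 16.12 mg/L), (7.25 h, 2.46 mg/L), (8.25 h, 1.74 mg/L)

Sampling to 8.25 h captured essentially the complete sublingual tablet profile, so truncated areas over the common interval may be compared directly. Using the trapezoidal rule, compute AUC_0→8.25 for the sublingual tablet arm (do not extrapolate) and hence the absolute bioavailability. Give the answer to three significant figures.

Trapezoidal AUC_0→8.25 (sublingual tablet):
  [0→0.25]: (0.00+7.99)/2 × 0.25 = 0.99875
  [0.25→1.25]: (7.99+16.12)/2 × 1 = 12.055
  [1.25→7.25]: (16.12+2.46)/2 × 6 = 55.74
  [7.25→8.25]: (2.46+1.74)/2 × 1 = 2.1
  Sum = 70.89375 mg/L·h
F = (AUC_ev/D_ev)/(AUC_iv/D_iv) = (70.89375/25)/(154/25) = 2.83575/6.16 = 0.4603

F = 0.460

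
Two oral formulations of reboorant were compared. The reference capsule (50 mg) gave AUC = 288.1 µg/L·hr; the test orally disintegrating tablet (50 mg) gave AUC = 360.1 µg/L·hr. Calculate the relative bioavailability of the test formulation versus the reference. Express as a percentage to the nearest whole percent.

F_rel = (AUC_test/D_test) / (AUC_ref/D_ref)
      = (360.1/50) / (288.1/50)
      = 7.202 / 5.762 = 1.2499 = 124.99%

F_rel = 125%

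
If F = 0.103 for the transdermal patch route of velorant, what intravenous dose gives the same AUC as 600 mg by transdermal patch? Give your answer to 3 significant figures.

D_iv = 61.8 mg

Systemic exposure from an extravascular dose = F × D_ev, so the equivalent IV dose is F × D_ev.
D_iv = F × D_ev = 0.103 × 600 = 61.8 mg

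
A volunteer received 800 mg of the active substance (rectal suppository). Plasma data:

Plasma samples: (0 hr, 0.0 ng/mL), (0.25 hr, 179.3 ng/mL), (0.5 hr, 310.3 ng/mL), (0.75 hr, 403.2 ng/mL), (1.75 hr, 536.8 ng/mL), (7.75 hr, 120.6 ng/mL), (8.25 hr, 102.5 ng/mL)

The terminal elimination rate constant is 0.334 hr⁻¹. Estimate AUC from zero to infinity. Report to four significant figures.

Trapezoidal AUC_0→8.25:
  [0→0.25]: (0.0+179.3)/2 × 0.25 = 22.4125
  [0.25→0.5]: (179.3+310.3)/2 × 0.25 = 61.2
  [0.5→0.75]: (310.3+403.2)/2 × 0.25 = 89.1875
  [0.75→1.75]: (403.2+536.8)/2 × 1 = 470.0
  [1.75→7.75]: (536.8+120.6)/2 × 6 = 1972.2
  [7.75→8.25]: (120.6+102.5)/2 × 0.5 = 55.775
  Sum = 2670.775 ng/mL·hr
Extrapolated tail: C_last / k_e = 102.5 / 0.334 = 306.886
AUC_0→∞ = 2670.775 + 306.886 = 2977.661 ng/mL·hr

AUC = 2978 ng/mL·hr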